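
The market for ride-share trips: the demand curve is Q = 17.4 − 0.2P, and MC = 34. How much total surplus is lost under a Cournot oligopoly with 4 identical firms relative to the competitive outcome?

DWL = 11.236

Inverting demand: P = 87 − 5Q.
Competitive firms price at marginal cost: P = 34, giving Q = 10.6.
Cournot with 4 identical firms: the symmetric best-response condition is 87 − 25q = 34. Each firm produces q = 2.12, total output Q = 8.48, price P = 44.6.
DWL is the triangle between Q = 8.48 and Q = 10.6: ½·(10.6 − 8.48)·(44.6 − 34) = 11.236.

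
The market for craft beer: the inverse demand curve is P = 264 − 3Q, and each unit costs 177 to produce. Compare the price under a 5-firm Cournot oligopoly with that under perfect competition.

In a 5-firm Cournot equilibrium, symmetry and the first-order condition give q = (264 − 177)/(18) = 29/6. So Q = 145/6 and P = 191.5.
Under competition P = MC = 177, so Q = (264 − 177)/3 = 29.

Cournot: P = 191.5; Competition: P = 177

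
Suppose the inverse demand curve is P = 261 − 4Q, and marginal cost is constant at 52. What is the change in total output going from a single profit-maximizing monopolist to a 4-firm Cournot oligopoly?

A monopolist chooses Q where MR = MC. MR = 261 − 8Q; setting this equal to 52 gives Q = 26.125 and P = 156.5.
In a 4-firm Cournot equilibrium, symmetry and the first-order condition give q = (261 − 52)/(20) = 10.45. So Q = 41.8 and P = 93.8.
Change in total output: 41.8 − 26.125 = 15.675.

Total output rises by 15.675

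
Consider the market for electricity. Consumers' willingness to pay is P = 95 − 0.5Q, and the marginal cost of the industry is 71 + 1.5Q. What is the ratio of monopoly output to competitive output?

The monopolist equates marginal revenue to marginal cost: 95 − Q = 71 + 1.5Q, so Q = 9.6. From demand, P = 90.2.
Under competition P = MC: 95 − 0.5Q = 71 + 1.5Q ⇒ Q = 12, P = 89.
Ratio Q_m/Q_c = 9.6/12 = 0.8.

Q_m/Q_c = 0.8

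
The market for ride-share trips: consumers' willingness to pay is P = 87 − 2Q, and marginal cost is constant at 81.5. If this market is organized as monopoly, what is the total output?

Q = 1.375

Monopoly sets MR = MC: 87 − 4Q = 81.5 ⇒ Q = 1.375, P = 87 − 2·1.375 = 84.25.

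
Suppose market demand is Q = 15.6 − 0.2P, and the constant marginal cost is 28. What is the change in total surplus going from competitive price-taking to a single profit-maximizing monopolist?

TS falls by 62.5

Inverting demand: P = 78 − 5Q.
Perfect competition: P = MC = 28, so 78 − 5Q = 28 and Q = 10.
CS = ½·(78 − 28)·10 = 250; PS = (28 − 28)·10 = 0; TS = 250.
A monopolist chooses Q where MR = MC. MR = 78 − 10Q; setting this equal to 28 gives Q = 5 and P = 53.
CS = ½·(78 − 53)·5 = 62.5; PS = (53 − 28)·5 = 125; TS = 187.5.
Change in total surplus: 187.5 − 250 = −62.5.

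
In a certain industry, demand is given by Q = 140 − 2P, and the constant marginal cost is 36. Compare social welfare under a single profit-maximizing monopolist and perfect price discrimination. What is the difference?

TS rises by 289

Inverting demand: P = 70 − 0.5Q.
A monopolist chooses Q where MR = MC. MR = 70 − Q; setting this equal to 36 gives Q = 34 and P = 53.
CS = ½·(70 − 53)·34 = 289; PS = (53 − 36)·34 = 578; TS = 867.
A perfectly discriminating monopolist sells every unit with P(Q) ≥ MC(Q), so output equals the competitive quantity Q = 68. Each buyer pays their reservation price, so CS = 0 and the firm captures all surplus.
TS = 1156 (equal to competitive TS).
Change in social welfare: 1156 − 867 = 289.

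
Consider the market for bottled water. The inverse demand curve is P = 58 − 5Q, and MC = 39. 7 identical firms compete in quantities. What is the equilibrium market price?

P = 41.375

In a 7-firm Cournot equilibrium, symmetry and the first-order condition give q = (58 − 39)/(40) = 0.475. So Q = 3.325 and P = 41.375.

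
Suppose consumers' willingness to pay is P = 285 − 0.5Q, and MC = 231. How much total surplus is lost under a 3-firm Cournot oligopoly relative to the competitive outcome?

Under competition P = MC = 231, so Q = (285 − 231)/0.5 = 108.
In a 3-firm Cournot equilibrium, symmetry and the first-order condition give q = (285 − 231)/(2) = 27. So Q = 81 and P = 244.5.
DWL is the triangle between Q = 81 and Q = 108: ½·(108 − 81)·(244.5 − 231) = 182.25.

DWL = 182.25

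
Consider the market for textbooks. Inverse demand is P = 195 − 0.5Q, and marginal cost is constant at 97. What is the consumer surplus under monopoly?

Monopoly sets MR = MC: 195 − Q = 97 ⇒ Q = 98, P = 195 − 0.5·98 = 146.
CS = ½·(195 − 146)·98 = 2401.

CS = 2401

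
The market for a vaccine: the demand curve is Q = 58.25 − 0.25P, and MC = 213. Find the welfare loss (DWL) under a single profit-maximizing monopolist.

Inverting demand: P = 233 − 4Q.
Under competition P = MC = 213, so Q = (233 − 213)/4 = 5.
The monopolist equates marginal revenue to marginal cost: 233 − 8Q = 213, so Q = 2.5. From demand, P = 223.
DWL is the triangle between Q = 2.5 and Q = 5: ½·(5 − 2.5)·(223 − 213) = 12.5.

DWL = 12.5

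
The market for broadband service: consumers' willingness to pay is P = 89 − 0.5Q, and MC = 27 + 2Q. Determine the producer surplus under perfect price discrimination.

A perfectly discriminating monopolist sells every unit with P(Q) ≥ MC(Q), so output equals the competitive quantity Q = 24.8. Each buyer pays their reservation price, so CS = 0 and the firm captures all surplus.
PS = ½·(89 − 27)·24.8 = 768.8.

PS = 768.8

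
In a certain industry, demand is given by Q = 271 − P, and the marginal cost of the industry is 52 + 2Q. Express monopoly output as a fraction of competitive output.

Inverting demand: P = 271 − Q.
A monopolist chooses Q where MR = MC. MR = 271 − 2Q; setting this equal to 52 + 2Q gives Q = 54.75 and P = 216.25.
Competitive equilibrium sets price equal to marginal cost: 271 − Q = 52 + 2Q, so Q = 73 and P = 198.
Ratio Q_m/Q_c = 54.75/73 = 0.75.

Q_m/Q_c = 0.75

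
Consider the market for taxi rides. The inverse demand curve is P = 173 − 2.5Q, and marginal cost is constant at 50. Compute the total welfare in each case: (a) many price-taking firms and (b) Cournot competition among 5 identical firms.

Competition: TS = 3025.8; Cournot: TS = 2941.75

Perfect competition: P = MC = 50, so 173 − 2.5Q = 50 and Q = 49.2.
CS = ½·(173 − 50)·49.2 = 3025.8; PS = (50 − 50)·49.2 = 0; TS = 3025.8.
With 5 symmetric Cournot firms, each firm's FOC gives 173 − 15q = 50, so q = 8.2, Q = 5·8.2 = 41, and P = 70.5.
CS = ½·(173 − 70.5)·41 = 2101.25; PS = (70.5 − 50)·41 = 840.5; TS = 2941.75.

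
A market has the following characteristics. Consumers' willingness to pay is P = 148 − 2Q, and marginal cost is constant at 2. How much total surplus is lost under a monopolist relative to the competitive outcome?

Perfect competition: P = MC = 2, so 148 − 2Q = 2 and Q = 73.
Monopoly sets MR = MC: 148 − 4Q = 2 ⇒ Q = 36.5, P = 148 − 2·36.5 = 75.
DWL is the triangle between Q = 36.5 and Q = 73: ½·(73 − 36.5)·(75 − 2) = 1332.25.

DWL = 1332.25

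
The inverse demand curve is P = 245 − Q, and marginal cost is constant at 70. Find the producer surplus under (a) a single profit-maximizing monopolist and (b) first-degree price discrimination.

Monopoly: PS = 7656.25; Perfect PD: PS = 15312.5

The monopolist equates marginal revenue to marginal cost: 245 − 2Q = 70, so Q = 87.5. From demand, P = 157.5.
PS = (157.5 − 70)·87.5 = 7656.25.
A perfectly discriminating monopolist sells every unit with P(Q) ≥ MC(Q), so output equals the competitive quantity Q = 175. Each buyer pays their reservation price, so CS = 0 and the firm captures all surplus.
PS = ½·(245 − 70)·175 = 15312.5.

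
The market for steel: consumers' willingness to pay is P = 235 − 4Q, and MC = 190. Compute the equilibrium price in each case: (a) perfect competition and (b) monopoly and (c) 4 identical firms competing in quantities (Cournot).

Competitive firms price at marginal cost: P = 190, giving Q = 11.25.
Monopoly sets MR = MC: 235 − 8Q = 190 ⇒ Q = 5.625, P = 235 − 4·5.625 = 212.5.
Cournot with 4 identical firms: the symmetric best-response condition is 235 − 20q = 190. Each firm produces q = 2.25, total output Q = 9, price P = 199.

Competition: P = 190; Monopoly: P = 212.5; Cournot: P = 199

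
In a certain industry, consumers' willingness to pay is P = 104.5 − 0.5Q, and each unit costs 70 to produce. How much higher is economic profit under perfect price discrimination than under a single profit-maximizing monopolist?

The monopolist equates marginal revenue to marginal cost: 104.5 − Q = 70, so Q = 34.5. From demand, P = 87.25.
Profit = (87.25 − 70)·34.5 = 595.125.
A perfectly discriminating monopolist sells every unit with P(Q) ≥ MC(Q), so output equals the competitive quantity Q = 69. Each buyer pays their reservation price, so CS = 0 and the firm captures all surplus.
PS equals the full surplus area, 1190.25. Profit = 1190.25 = 1190.25.
Change in economic profit: 1190.25 − 595.125 = 595.125.

π rises by 595.125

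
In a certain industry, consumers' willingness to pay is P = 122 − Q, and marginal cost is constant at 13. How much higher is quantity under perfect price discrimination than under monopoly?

Quantity rises by 54.5

The monopolist equates marginal revenue to marginal cost: 122 − 2Q = 13, so Q = 54.5. From demand, P = 67.5.
A perfectly discriminating monopolist sells every unit with P(Q) ≥ MC(Q), so output equals the competitive quantity Q = 109. Each buyer pays their reservation price, so CS = 0 and the firm captures all surplus.
Change in quantity: 109 − 54.5 = 54.5.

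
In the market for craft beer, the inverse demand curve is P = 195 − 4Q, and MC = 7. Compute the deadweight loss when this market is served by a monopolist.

Perfect competition: P = MC = 7, so 195 − 4Q = 7 and Q = 47.
A monopolist chooses Q where MR = MC. MR = 195 − 8Q; setting this equal to 7 gives Q = 23.5 and P = 101.
DWL is the triangle between Q = 23.5 and Q = 47: ½·(47 − 23.5)·(101 − 7) = 1104.5.

DWL = 1104.5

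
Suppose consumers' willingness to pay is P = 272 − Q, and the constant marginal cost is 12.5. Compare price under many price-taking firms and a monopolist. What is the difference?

Competitive firms price at marginal cost: P = 12.5, giving Q = 259.5.
Monopoly sets MR = MC: 272 − 2Q = 12.5 ⇒ Q = 129.75, P = 272 − 129.75 = 142.25.
Change in price: 142.25 − 12.5 = 129.75.

Price rises by 129.75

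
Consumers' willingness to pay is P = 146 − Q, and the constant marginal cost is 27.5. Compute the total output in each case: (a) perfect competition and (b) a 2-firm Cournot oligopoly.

Competition: Q = 118.5; Cournot: Q = 79

Under competition P = MC = 27.5, so Q = (146 − 27.5)/1 = 118.5.
With 2 symmetric Cournot firms, each firm's FOC gives 146 − 3q = 27.5, so q = 39.5, Q = 2·39.5 = 79, and P = 67.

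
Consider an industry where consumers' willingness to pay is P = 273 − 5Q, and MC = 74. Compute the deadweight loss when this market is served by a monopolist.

Perfect competition: P = MC = 74, so 273 − 5Q = 74 and Q = 39.8.
Monopoly sets MR = MC: 273 − 10Q = 74 ⇒ Q = 19.9, P = 273 − 5·19.9 = 173.5.
DWL is the triangle between Q = 19.9 and Q = 39.8: ½·(39.8 − 19.9)·(173.5 − 74) = 990.025.

DWL = 990.025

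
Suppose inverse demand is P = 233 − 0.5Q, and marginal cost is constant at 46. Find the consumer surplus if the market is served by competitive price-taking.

Under competition P = MC = 46, so Q = (233 − 46)/0.5 = 374.
CS = ½·(233 − 46)·374 = 34969.

CS = 34969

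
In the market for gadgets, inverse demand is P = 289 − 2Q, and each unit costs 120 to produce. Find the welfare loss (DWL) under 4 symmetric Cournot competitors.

DWL = 285.61

Perfect competition: P = MC = 120, so 289 − 2Q = 120 and Q = 84.5.
Cournot with 4 identical firms: the symmetric best-response condition is 289 − 10q = 120. Each firm produces q = 16.9, total output Q = 67.6, price P = 153.8.
DWL is the triangle between Q = 67.6 and Q = 84.5: ½·(84.5 − 67.6)·(153.8 − 120) = 285.61.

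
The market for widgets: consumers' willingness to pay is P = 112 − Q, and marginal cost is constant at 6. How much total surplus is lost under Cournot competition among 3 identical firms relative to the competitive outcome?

Under competition P = MC = 6, so Q = (112 − 6)/1 = 106.
Cournot with 3 identical firms: the symmetric best-response condition is 112 − 4q = 6. Each firm produces q = 26.5, total output Q = 79.5, price P = 32.5.
DWL is the triangle between Q = 79.5 and Q = 106: ½·(106 − 79.5)·(32.5 − 6) = 351.125.

DWL = 351.125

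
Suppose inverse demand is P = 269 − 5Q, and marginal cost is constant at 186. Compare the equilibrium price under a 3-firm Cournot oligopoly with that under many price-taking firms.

Cournot: P = 206.75; Competition: P = 186

In a 3-firm Cournot equilibrium, symmetry and the first-order condition give q = (269 − 186)/(20) = 4.15. So Q = 12.45 and P = 206.75.
Under competition P = MC = 186, so Q = (269 − 186)/5 = 16.6.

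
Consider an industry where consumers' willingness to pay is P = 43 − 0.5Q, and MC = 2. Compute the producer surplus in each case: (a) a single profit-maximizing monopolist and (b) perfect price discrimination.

Monopoly: PS = 840.5; Perfect PD: PS = 1681

The monopolist equates marginal revenue to marginal cost: 43 − Q = 2, so Q = 41. From demand, P = 22.5.
PS = (22.5 − 2)·41 = 840.5.
Under first-degree price discrimination the firm charges each unit its demand price and produces up to where P = MC, i.e. Q = 82. Consumer surplus is zero; producer surplus equals total surplus.
PS = ½·(43 − 2)·82 = 1681.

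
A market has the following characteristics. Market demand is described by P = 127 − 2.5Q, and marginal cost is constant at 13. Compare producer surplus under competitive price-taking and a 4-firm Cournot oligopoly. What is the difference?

PS rises by 831.744

Perfect competition: P = MC = 13, so 127 − 2.5Q = 13 and Q = 45.6.
PS = (13 − 13)·45.6 = 0.
Cournot with 4 identical firms: the symmetric best-response condition is 127 − 12.5q = 13. Each firm produces q = 9.12, total output Q = 36.48, price P = 35.8.
PS = (35.8 − 13)·36.48 = 831.744.
Change in producer surplus: 831.744 − 0 = 831.744.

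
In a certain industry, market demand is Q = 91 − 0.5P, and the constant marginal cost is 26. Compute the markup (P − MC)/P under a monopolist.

Inverting demand: P = 182 − 2Q.
The monopolist equates marginal revenue to marginal cost: 182 − 4Q = 26, so Q = 39. From demand, P = 104.
Lerner index = (P − MC)/P = (104 − 26)/104 = 0.75.

Lerner index = 0.75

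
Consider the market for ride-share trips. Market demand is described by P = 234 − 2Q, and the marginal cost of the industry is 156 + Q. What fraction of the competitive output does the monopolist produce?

A monopolist chooses Q where MR = MC. MR = 234 − 4Q; setting this equal to 156 + Q gives Q = 15.6 and P = 202.8.
Under competition P = MC: 234 − 2Q = 156 + Q ⇒ Q = 26, P = 182.
Ratio Q_m/Q_c = 15.6/26 = 0.6.

Q_m/Q_c = 0.6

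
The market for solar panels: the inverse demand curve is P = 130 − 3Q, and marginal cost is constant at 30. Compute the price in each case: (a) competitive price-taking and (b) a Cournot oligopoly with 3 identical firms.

Competitive firms price at marginal cost: P = 30, giving Q = 100/3.
Cournot with 3 identical firms: the symmetric best-response condition is 130 − 12q = 30. Each firm produces q = 25/3, total output Q = 25, price P = 55.

Competition: P = 30; Cournot: P = 55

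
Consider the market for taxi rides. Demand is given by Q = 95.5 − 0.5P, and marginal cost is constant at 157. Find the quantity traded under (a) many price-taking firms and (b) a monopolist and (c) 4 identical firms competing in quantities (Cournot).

Competition: Q = 17; Monopoly: Q = 8.5; Cournot: Q = 13.6

Inverting demand: P = 191 − 2Q.
Under competition P = MC = 157, so Q = (191 − 157)/2 = 17.
A monopolist chooses Q where MR = MC. MR = 191 − 4Q; setting this equal to 157 gives Q = 8.5 and P = 174.
In a 4-firm Cournot equilibrium, symmetry and the first-order condition give q = (191 − 157)/(10) = 3.4. So Q = 13.6 and P = 163.8.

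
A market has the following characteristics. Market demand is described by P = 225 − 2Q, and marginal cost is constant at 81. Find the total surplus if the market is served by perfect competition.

Perfect competition: P = MC = 81, so 225 − 2Q = 81 and Q = 72.
CS = ½·(225 − 81)·72 = 5184; PS = (81 − 81)·72 = 0; TS = 5184.

TS = 5184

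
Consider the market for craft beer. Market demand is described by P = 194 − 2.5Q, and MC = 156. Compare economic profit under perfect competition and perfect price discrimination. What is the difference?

π rises by 288.8

Under competition P = MC = 156, so Q = (194 − 156)/2.5 = 15.2.
Profit = (156 − 156)·15.2 = 0.
A perfectly discriminating monopolist sells every unit with P(Q) ≥ MC(Q), so output equals the competitive quantity Q = 15.2. Each buyer pays their reservation price, so CS = 0 and the firm captures all surplus.
PS equals the full surplus area, 288.8. Profit = 288.8 = 288.8.
Change in economic profit: 288.8 − 0 = 288.8.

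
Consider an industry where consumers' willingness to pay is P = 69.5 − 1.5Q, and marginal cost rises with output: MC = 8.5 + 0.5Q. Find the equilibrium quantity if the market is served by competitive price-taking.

Q = 30.5

Under competition P = MC: 69.5 − 1.5Q = 8.5 + 0.5Q ⇒ Q = 30.5, P = 23.75.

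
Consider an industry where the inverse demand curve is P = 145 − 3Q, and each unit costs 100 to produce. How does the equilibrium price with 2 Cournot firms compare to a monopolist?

Cournot: P = 115; Monopoly: P = 122.5

With 2 symmetric Cournot firms, each firm's FOC gives 145 − 9q = 100, so q = 5, Q = 2·5 = 10, and P = 115.
A monopolist chooses Q where MR = MC. MR = 145 − 6Q; setting this equal to 100 gives Q = 7.5 and P = 122.5.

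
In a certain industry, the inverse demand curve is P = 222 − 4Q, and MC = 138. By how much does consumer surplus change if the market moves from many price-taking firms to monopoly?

Consumer surplus falls by 661.5

Perfect competition: P = MC = 138, so 222 − 4Q = 138 and Q = 21.
CS = ½·(222 − 138)·21 = 882.
The monopolist equates marginal revenue to marginal cost: 222 − 8Q = 138, so Q = 10.5. From demand, P = 180.
CS = ½·(222 − 180)·10.5 = 220.5.
Change in consumer surplus: 220.5 − 882 = −661.5.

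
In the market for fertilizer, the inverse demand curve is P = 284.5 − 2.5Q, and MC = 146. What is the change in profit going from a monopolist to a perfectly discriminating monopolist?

Profit rises by 1918.225

Monopoly sets MR = MC: 284.5 − 5Q = 146 ⇒ Q = 27.7, P = 284.5 − 2.5·27.7 = 215.25.
Profit = (215.25 − 146)·27.7 = 1918.225.
Under first-degree price discrimination the firm charges each unit its demand price and produces up to where P = MC, i.e. Q = 55.4. Consumer surplus is zero; producer surplus equals total surplus.
PS equals the full surplus area, 3836.45. Profit = 3836.45 = 3836.45.
Change in profit: 3836.45 − 1918.225 = 1918.225.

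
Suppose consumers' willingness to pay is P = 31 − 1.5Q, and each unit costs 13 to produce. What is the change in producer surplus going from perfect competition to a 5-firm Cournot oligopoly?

Producer surplus rises by 30

Under competition P = MC = 13, so Q = (31 − 13)/1.5 = 12.
PS = (13 − 13)·12 = 0.
With 5 symmetric Cournot firms, each firm's FOC gives 31 − 9q = 13, so q = 2, Q = 5·2 = 10, and P = 16.
PS = (16 − 13)·10 = 30.
Change in producer surplus: 30 − 0 = 30.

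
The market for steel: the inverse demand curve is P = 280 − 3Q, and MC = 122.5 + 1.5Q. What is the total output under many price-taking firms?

Q = 35

Under competition P = MC: 280 − 3Q = 122.5 + 1.5Q ⇒ Q = 35, P = 175.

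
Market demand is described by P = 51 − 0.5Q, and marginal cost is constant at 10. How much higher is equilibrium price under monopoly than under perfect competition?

Perfect competition: P = MC = 10, so 51 − 0.5Q = 10 and Q = 82.
Monopoly sets MR = MC: 51 − Q = 10 ⇒ Q = 41, P = 51 − 0.5·41 = 30.5.
Change in equilibrium price: 30.5 − 10 = 20.5.

P rises by 20.5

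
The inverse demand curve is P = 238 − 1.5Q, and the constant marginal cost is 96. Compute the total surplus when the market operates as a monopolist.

Monopoly sets MR = MC: 238 − 3Q = 96 ⇒ Q = 142/3, P = 238 − 1.5·142/3 = 167.
CS = ½·(238 − 167)·142/3 = 5041/3; PS = (167 − 96)·142/3 = 10082/3; TS = 5041.

TS = 5041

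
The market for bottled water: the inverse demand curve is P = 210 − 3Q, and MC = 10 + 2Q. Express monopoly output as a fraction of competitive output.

The monopolist equates marginal revenue to marginal cost: 210 − 6Q = 10 + 2Q, so Q = 25. From demand, P = 135.
Competitive equilibrium sets price equal to marginal cost: 210 − 3Q = 10 + 2Q, so Q = 40 and P = 90.
Ratio Q_m/Q_c = 25/40 = 0.625.

Q_m/Q_c = 0.625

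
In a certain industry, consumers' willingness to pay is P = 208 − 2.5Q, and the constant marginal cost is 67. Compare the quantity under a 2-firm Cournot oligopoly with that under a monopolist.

Cournot: Q = 37.6; Monopoly: Q = 28.2

In a 2-firm Cournot equilibrium, symmetry and the first-order condition give q = (208 − 67)/(7.5) = 18.8. So Q = 37.6 and P = 114.
The monopolist equates marginal revenue to marginal cost: 208 − 5Q = 67, so Q = 28.2. From demand, P = 137.5.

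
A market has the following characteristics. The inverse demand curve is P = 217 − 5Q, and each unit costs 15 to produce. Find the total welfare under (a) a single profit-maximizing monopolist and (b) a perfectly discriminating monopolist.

A monopolist chooses Q where MR = MC. MR = 217 − 10Q; setting this equal to 15 gives Q = 20.2 and P = 116.
CS = ½·(217 − 116)·20.2 = 1020.1; PS = (116 − 15)·20.2 = 2040.2; TS = 3060.3.
With perfect price discrimination, output is the efficient level Q = 40.4 (where demand meets MC), but every buyer pays their willingness to pay: CS = 0 and PS = total surplus.
TS = 4080.4 (equal to competitive TS).

Monopoly: TS = 3060.3; Perfect PD: TS = 4080.4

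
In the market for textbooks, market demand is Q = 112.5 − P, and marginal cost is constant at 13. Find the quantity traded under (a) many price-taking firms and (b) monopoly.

Inverting demand: P = 112.5 − Q.
Competitive firms price at marginal cost: P = 13, giving Q = 99.5.
Monopoly sets MR = MC: 112.5 − 2Q = 13 ⇒ Q = 49.75, P = 112.5 − 49.75 = 62.75.

Competition: Q = 99.5; Monopoly: Q = 49.75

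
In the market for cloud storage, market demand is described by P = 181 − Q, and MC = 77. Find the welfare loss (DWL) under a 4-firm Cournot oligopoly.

Perfect competition: P = MC = 77, so 181 − Q = 77 and Q = 104.
With 4 symmetric Cournot firms, each firm's FOC gives 181 − 5q = 77, so q = 20.8, Q = 4·20.8 = 83.2, and P = 97.8.
DWL is the triangle between Q = 83.2 and Q = 104: ½·(104 − 83.2)·(97.8 − 77) = 216.32.

DWL = 216.32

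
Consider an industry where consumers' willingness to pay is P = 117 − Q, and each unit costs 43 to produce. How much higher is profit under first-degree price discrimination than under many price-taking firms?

Profit rises by 2738

Under competition P = MC = 43, so Q = (117 − 43)/1 = 74.
Profit = (43 − 43)·74 = 0.
A perfectly discriminating monopolist sells every unit with P(Q) ≥ MC(Q), so output equals the competitive quantity Q = 74. Each buyer pays their reservation price, so CS = 0 and the firm captures all surplus.
PS equals the full surplus area, 2738. Profit = 2738 = 2738.
Change in profit: 2738 − 0 = 2738.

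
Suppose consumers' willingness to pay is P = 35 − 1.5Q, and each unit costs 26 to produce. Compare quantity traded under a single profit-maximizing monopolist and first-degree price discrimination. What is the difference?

The monopolist equates marginal revenue to marginal cost: 35 − 3Q = 26, so Q = 3. From demand, P = 30.5.
With perfect price discrimination, output is the efficient level Q = 6 (where demand meets MC), but every buyer pays their willingness to pay: CS = 0 and PS = total surplus.
Change in quantity traded: 6 − 3 = 3.

Q rises by 3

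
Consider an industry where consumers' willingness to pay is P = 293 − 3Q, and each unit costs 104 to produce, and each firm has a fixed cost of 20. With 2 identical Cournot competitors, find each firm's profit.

With 2 symmetric Cournot firms, each firm's FOC gives 293 − 9q = 104, so q = 21, Q = 2·21 = 42, and P = 167.
Each firm's profit = (167 − 104)·21 − 20 = 1303.

π_i = 1303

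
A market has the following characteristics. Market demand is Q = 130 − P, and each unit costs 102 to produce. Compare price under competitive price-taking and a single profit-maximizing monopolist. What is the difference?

Inverting demand: P = 130 − Q.
Competitive firms price at marginal cost: P = 102, giving Q = 28.
Monopoly sets MR = MC: 130 − 2Q = 102 ⇒ Q = 14, P = 130 − 14 = 116.
Change in price: 116 − 102 = 14.

P rises by 14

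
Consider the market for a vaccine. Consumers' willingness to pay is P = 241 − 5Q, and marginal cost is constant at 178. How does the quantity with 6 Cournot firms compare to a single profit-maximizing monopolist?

Cournot: Q = 10.8; Monopoly: Q = 6.3

In a 6-firm Cournot equilibrium, symmetry and the first-order condition give q = (241 − 178)/(35) = 1.8. So Q = 10.8 and P = 187.
A monopolist chooses Q where MR = MC. MR = 241 − 10Q; setting this equal to 178 gives Q = 6.3 and P = 209.5.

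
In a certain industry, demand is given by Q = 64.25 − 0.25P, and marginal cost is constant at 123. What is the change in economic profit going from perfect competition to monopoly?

Inverting demand: P = 257 − 4Q.
Competitive firms price at marginal cost: P = 123, giving Q = 33.5.
Profit = (123 − 123)·33.5 = 0.
A monopolist chooses Q where MR = MC. MR = 257 − 8Q; setting this equal to 123 gives Q = 16.75 and P = 190.
Profit = (190 − 123)·16.75 = 1122.25.
Change in economic profit: 1122.25 − 0 = 1122.25.

π rises by 1122.25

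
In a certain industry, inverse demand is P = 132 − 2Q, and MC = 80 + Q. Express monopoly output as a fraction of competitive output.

Q_m/Q_c = 0.6

Monopoly sets MR = MC: 132 − 4Q = 80 + Q ⇒ Q = 10.4, P = 132 − 2·10.4 = 111.2.
Competitive equilibrium sets price equal to marginal cost: 132 − 2Q = 80 + Q, so Q = 52/3 and P = 292/3.
Ratio Q_m/Q_c = 10.4/(52/3) = 0.6.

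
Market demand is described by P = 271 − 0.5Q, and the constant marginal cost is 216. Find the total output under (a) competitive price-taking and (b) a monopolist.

Competition: Q = 110; Monopoly: Q = 55

Perfect competition: P = MC = 216, so 271 − 0.5Q = 216 and Q = 110.
A monopolist chooses Q where MR = MC. MR = 271 − Q; setting this equal to 216 gives Q = 55 and P = 243.5.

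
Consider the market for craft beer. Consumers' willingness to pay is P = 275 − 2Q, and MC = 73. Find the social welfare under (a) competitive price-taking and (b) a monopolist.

Competition: TS = 10201; Monopoly: TS = 7650.75

Competitive firms price at marginal cost: P = 73, giving Q = 101.
CS = ½·(275 − 73)·101 = 10201; PS = (73 − 73)·101 = 0; TS = 10201.
A monopolist chooses Q where MR = MC. MR = 275 − 4Q; setting this equal to 73 gives Q = 50.5 and P = 174.
CS = ½·(275 − 174)·50.5 = 2550.25; PS = (174 − 73)·50.5 = 5100.5; TS = 7650.75.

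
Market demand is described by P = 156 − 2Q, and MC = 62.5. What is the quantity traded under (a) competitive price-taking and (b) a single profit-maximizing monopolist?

Competition: Q = 46.75; Monopoly: Q = 23.375

Competitive firms price at marginal cost: P = 62.5, giving Q = 46.75.
The monopolist equates marginal revenue to marginal cost: 156 − 4Q = 62.5, so Q = 23.375. From demand, P = 109.25.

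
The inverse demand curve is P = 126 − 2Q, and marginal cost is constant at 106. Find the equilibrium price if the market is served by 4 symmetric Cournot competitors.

In a 4-firm Cournot equilibrium, symmetry and the first-order condition give q = (126 − 106)/(10) = 2. So Q = 8 and P = 110.

P = 110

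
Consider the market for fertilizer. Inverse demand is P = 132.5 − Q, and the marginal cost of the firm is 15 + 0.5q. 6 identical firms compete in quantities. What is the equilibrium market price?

In a 6-firm Cournot equilibrium, symmetry and the first-order condition give q = (132.5 − 15)/(7.5) = 47/3. So Q = 94 and P = 38.5.

P = 38.5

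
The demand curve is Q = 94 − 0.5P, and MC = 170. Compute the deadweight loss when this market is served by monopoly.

Inverting demand: P = 188 − 2Q.
Competitive firms price at marginal cost: P = 170, giving Q = 9.
A monopolist chooses Q where MR = MC. MR = 188 − 4Q; setting this equal to 170 gives Q = 4.5 and P = 179.
DWL is the triangle between Q = 4.5 and Q = 9: ½·(9 − 4.5)·(179 − 170) = 20.25.

DWL = 20.25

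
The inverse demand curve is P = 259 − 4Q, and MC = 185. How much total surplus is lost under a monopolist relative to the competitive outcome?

Perfect competition: P = MC = 185, so 259 − 4Q = 185 and Q = 18.5.
The monopolist equates marginal revenue to marginal cost: 259 − 8Q = 185, so Q = 9.25. From demand, P = 222.
DWL is the triangle between Q = 9.25 and Q = 18.5: ½·(18.5 − 9.25)·(222 − 185) = 171.125.

DWL = 171.125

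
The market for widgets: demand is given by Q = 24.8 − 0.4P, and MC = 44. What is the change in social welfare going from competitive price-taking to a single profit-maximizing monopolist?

Inverting demand: P = 62 − 2.5Q.
Competitive firms price at marginal cost: P = 44, giving Q = 7.2.
CS = ½·(62 − 44)·7.2 = 64.8; PS = (44 − 44)·7.2 = 0; TS = 64.8.
The monopolist equates marginal revenue to marginal cost: 62 − 5Q = 44, so Q = 3.6. From demand, P = 53.
CS = ½·(62 − 53)·3.6 = 16.2; PS = (53 − 44)·3.6 = 32.4; TS = 48.6.
Change in social welfare: 48.6 − 64.8 = −16.2.

TS falls by 16.2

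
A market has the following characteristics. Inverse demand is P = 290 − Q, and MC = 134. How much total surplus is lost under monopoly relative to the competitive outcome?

DWL = 3042

Competitive firms price at marginal cost: P = 134, giving Q = 156.
Monopoly sets MR = MC: 290 − 2Q = 134 ⇒ Q = 78, P = 290 − 78 = 212.
DWL is the triangle between Q = 78 and Q = 156: ½·(156 − 78)·(212 − 134) = 3042.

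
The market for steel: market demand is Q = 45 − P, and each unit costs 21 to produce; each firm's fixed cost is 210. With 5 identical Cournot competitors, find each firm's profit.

Inverting demand: P = 45 − Q.
With 5 symmetric Cournot firms, each firm's FOC gives 45 − 6q = 21, so q = 4, Q = 5·4 = 20, and P = 25.
Each firm's profit = (25 − 21)·4 − 210 = −194.

π_i = −194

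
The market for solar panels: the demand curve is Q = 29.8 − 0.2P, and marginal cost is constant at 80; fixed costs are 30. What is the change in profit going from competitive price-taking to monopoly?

Inverting demand: P = 149 − 5Q.
Under competition P = MC = 80, so Q = (149 − 80)/5 = 13.8.
Profit = (80 − 80)·13.8 − 30 = −30.
Monopoly sets MR = MC: 149 − 10Q = 80 ⇒ Q = 6.9, P = 149 − 5·6.9 = 114.5.
Profit = (114.5 − 80)·6.9 − 30 = 208.05.
Change in profit: 208.05 − −30 = 238.05.

π rises by 238.05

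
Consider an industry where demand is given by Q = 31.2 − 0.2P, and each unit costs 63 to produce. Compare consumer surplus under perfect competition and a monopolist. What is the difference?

Consumer surplus falls by 648.675

Inverting demand: P = 156 − 5Q.
Under competition P = MC = 63, so Q = (156 − 63)/5 = 18.6.
CS = ½·(156 − 63)·18.6 = 864.9.
Monopoly sets MR = MC: 156 − 10Q = 63 ⇒ Q = 9.3, P = 156 − 5·9.3 = 109.5.
CS = ½·(156 − 109.5)·9.3 = 216.225.
Change in consumer surplus: 216.225 − 864.9 = −648.675.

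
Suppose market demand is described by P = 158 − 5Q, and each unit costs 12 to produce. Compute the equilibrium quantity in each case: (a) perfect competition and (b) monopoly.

Perfect competition: P = MC = 12, so 158 − 5Q = 12 and Q = 29.2.
The monopolist equates marginal revenue to marginal cost: 158 − 10Q = 12, so Q = 14.6. From demand, P = 85.

Competition: Q = 29.2; Monopoly: Q = 14.6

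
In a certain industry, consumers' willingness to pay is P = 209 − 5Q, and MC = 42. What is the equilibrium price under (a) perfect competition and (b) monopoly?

Competition: P = 42; Monopoly: P = 125.5

Competitive firms price at marginal cost: P = 42, giving Q = 33.4.
The monopolist equates marginal revenue to marginal cost: 209 − 10Q = 42, so Q = 16.7. From demand, P = 125.5.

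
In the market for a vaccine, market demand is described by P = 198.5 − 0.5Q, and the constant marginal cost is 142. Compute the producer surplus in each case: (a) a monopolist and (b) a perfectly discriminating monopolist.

Monopoly: PS = 1596.125; Perfect PD: PS = 3192.25

Monopoly sets MR = MC: 198.5 − Q = 142 ⇒ Q = 56.5, P = 198.5 − 0.5·56.5 = 170.25.
PS = (170.25 − 142)·56.5 = 1596.125.
A perfectly discriminating monopolist sells every unit with P(Q) ≥ MC(Q), so output equals the competitive quantity Q = 113. Each buyer pays their reservation price, so CS = 0 and the firm captures all surplus.
PS = ½·(198.5 − 142)·113 = 3192.25.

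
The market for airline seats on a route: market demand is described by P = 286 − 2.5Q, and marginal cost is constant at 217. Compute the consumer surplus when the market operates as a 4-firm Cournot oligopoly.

In a 4-firm Cournot equilibrium, symmetry and the first-order condition give q = (286 − 217)/(12.5) = 5.52. So Q = 22.08 and P = 230.8.
CS = ½·(286 − 230.8)·22.08 = 609.408.

CS = 609.408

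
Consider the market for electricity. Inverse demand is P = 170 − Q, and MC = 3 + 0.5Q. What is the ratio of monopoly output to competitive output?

A monopolist chooses Q where MR = MC. MR = 170 − 2Q; setting this equal to 3 + 0.5Q gives Q = 66.8 and P = 103.2.
Competitive equilibrium sets price equal to marginal cost: 170 − Q = 3 + 0.5Q, so Q = 334/3 and P = 176/3.
Ratio Q_m/Q_c = 66.8/(334/3) = 0.6.

Q_m/Q_c = 0.6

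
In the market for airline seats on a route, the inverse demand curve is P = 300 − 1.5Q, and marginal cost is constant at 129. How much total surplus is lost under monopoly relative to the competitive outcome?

Competitive firms price at marginal cost: P = 129, giving Q = 114.
The monopolist equates marginal revenue to marginal cost: 300 − 3Q = 129, so Q = 57. From demand, P = 214.5.
DWL is the triangle between Q = 57 and Q = 114: ½·(114 − 57)·(214.5 − 129) = 2436.75.

DWL = 2436.75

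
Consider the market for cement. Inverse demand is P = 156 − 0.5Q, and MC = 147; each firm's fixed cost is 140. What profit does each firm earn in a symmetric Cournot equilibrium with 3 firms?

π_i = −129.875

Cournot with 3 identical firms: the symmetric best-response condition is 156 − 2q = 147. Each firm produces q = 4.5, total output Q = 13.5, price P = 149.25.
Each firm's profit = (149.25 − 147)·4.5 − 140 = −129.875.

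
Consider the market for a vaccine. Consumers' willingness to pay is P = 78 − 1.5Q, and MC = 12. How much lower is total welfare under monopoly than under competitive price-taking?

TS falls by 363

Competitive firms price at marginal cost: P = 12, giving Q = 44.
CS = ½·(78 − 12)·44 = 1452; PS = (12 − 12)·44 = 0; TS = 1452.
A monopolist chooses Q where MR = MC. MR = 78 − 3Q; setting this equal to 12 gives Q = 22 and P = 45.
CS = ½·(78 − 45)·22 = 363; PS = (45 − 12)·22 = 726; TS = 1089.
Change in total welfare: 1089 − 1452 = −363.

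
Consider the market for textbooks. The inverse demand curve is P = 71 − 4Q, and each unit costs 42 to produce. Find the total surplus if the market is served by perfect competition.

Competitive firms price at marginal cost: P = 42, giving Q = 7.25.
CS = ½·(71 − 42)·7.25 = 105.125; PS = (42 − 42)·7.25 = 0; TS = 105.125.

TS = 105.125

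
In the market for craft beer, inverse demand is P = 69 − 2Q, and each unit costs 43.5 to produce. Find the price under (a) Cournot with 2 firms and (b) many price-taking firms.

Cournot with 2 identical firms: the symmetric best-response condition is 69 − 6q = 43.5. Each firm produces q = 4.25, total output Q = 8.5, price P = 52.
Under competition P = MC = 43.5, so Q = (69 − 43.5)/2 = 12.75.

Cournot: P = 52; Competition: P = 43.5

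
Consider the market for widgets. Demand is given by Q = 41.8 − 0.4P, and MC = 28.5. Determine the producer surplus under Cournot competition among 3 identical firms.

Inverting demand: P = 104.5 − 2.5Q.
Cournot with 3 identical firms: the symmetric best-response condition is 104.5 − 10q = 28.5. Each firm produces q = 7.6, total output Q = 22.8, price P = 47.5.
PS = (47.5 − 28.5)·22.8 = 433.2.

PS = 433.2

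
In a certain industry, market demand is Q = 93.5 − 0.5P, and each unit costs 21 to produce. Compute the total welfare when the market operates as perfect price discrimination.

Inverting demand: P = 187 − 2Q.
With perfect price discrimination, output is the efficient level Q = 83 (where demand meets MC), but every buyer pays their willingness to pay: CS = 0 and PS = total surplus.
TS = 6889 (equal to competitive TS).

TS = 6889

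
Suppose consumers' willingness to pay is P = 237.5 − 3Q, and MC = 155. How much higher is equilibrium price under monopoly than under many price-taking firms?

Equilibrium price rises by 41.25

Under competition P = MC = 155, so Q = (237.5 − 155)/3 = 27.5.
A monopolist chooses Q where MR = MC. MR = 237.5 − 6Q; setting this equal to 155 gives Q = 13.75 and P = 196.25.
Change in equilibrium price: 196.25 − 155 = 41.25.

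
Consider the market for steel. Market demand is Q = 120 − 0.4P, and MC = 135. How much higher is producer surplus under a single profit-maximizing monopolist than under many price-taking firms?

Producer surplus rises by 2722.5

Inverting demand: P = 300 − 2.5Q.
Perfect competition: P = MC = 135, so 300 − 2.5Q = 135 and Q = 66.
PS = (135 − 135)·66 = 0.
The monopolist equates marginal revenue to marginal cost: 300 − 5Q = 135, so Q = 33. From demand, P = 217.5.
PS = (217.5 − 135)·33 = 2722.5.
Change in producer surplus: 2722.5 − 0 = 2722.5.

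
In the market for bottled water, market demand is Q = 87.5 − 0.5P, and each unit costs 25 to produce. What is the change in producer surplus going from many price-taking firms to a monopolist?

Producer surplus rises by 2812.5

Inverting demand: P = 175 − 2Q.
Competitive firms price at marginal cost: P = 25, giving Q = 75.
PS = (25 − 25)·75 = 0.
The monopolist equates marginal revenue to marginal cost: 175 − 4Q = 25, so Q = 37.5. From demand, P = 100.
PS = (100 − 25)·37.5 = 2812.5.
Change in producer surplus: 2812.5 − 0 = 2812.5.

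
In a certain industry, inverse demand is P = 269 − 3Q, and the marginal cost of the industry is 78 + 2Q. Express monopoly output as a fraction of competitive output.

Q_m/Q_c = 0.625

Monopoly sets MR = MC: 269 − 6Q = 78 + 2Q ⇒ Q = 23.875, P = 269 − 3·23.875 = 197.375.
Under competition P = MC: 269 − 3Q = 78 + 2Q ⇒ Q = 38.2, P = 154.4.
Ratio Q_m/Q_c = 23.875/38.2 = 0.625.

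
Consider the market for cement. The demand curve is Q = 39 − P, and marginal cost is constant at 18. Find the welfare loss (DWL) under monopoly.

Inverting demand: P = 39 − Q.
Perfect competition: P = MC = 18, so 39 − Q = 18 and Q = 21.
Monopoly sets MR = MC: 39 − 2Q = 18 ⇒ Q = 10.5, P = 39 − 10.5 = 28.5.
DWL is the triangle between Q = 10.5 and Q = 21: ½·(21 − 10.5)·(28.5 − 18) = 55.125.

DWL = 55.125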